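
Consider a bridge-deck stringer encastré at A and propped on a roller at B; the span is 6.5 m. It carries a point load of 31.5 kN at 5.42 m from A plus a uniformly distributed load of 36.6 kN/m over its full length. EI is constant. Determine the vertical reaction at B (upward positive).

Release the roller at B. Primary structure: cantilever fixed at A.
Deflection at B on the released cantilever, summing each load's contribution:
  point load 31.5 at a = 5.42: Pa²(3L − a)/(6EI) = 2172/EI
  UDL 36.6: wL⁴/(8EI) = 8167/EI
  δ_0 = 10338/EI
Flexibility coefficient — unit upward force at B: δ_{BB} = L³/(3EI) = 91.54/EI.
Compatibility at B: δ_0 − R_B·δ_{BB} = 0, so R_B = 10338/91.54 = 112.9 kN.

R_B = 112.9 kN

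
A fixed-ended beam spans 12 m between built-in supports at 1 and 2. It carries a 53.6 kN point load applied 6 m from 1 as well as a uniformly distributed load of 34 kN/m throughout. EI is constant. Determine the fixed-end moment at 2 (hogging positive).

M_2 = 488.4 kN·m

Release both end moments; the primary structure is a simply-supported span 12 with redundants M_1 and M_2.
Simple-span end rotations at 1 and 2 under the given loads:
  at 1: point load 53.6 at a = 6: Pab(L + b)/(6LEI) = 482.4/EI
  at 2: point load 53.6 at a = 6: Pab(L + a)/(6LEI) = 482.4/EI
  at 1: UDL 34: wL³/(24EI) = 2448/EI
  at 2: UDL 34: wL³/(24EI) = 2448/EI
  θ_10 = 2930/EI,  θ_20 = 2930/EI
Flexibility coefficients: a unit moment at one end gives L/(3EI) there and L/(6EI) at the far end, so f₁₁ = f₂₂ = 4/EI and f₁₂ = f₂₁ = 2/EI.
Compatibility — zero rotation at each built-in end:
  4 M_1 + 2 M_2 = 2930
  2 M_1 + 4 M_2 = 2930
Solving the pair gives M_1 = 488.4 kN·m and M_2 = 488.4 kN·m (hogging).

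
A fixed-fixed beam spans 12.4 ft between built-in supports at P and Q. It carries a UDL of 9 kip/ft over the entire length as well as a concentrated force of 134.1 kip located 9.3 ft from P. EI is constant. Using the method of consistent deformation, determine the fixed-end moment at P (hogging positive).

M_P = 193.3 kip·ft

Take the two fixed-end moments M_P, M_Q as redundants; the released structure is the simple span PQ.
End rotations of the released simple span under the applied load (×1/EI):
  at P: UDL 9: wL³/(24EI) = 715/EI
  at Q: UDL 9: wL³/(24EI) = 715/EI
  at P: point load 134.1 at a = 9.3: Pab(L + b)/(6LEI) = 805.4/EI
  at Q: point load 134.1 at a = 9.3: Pab(L + a)/(6LEI) = 1128/EI
  θ_P0 = 1520/EI,  θ_Q0 = 1843/EI
Flexibility coefficients: a unit moment at one end gives L/(3EI) there and L/(6EI) at the far end, so f₁₁ = f₂₂ = 4.133/EI and f₁₂ = f₂₁ = 2.067/EI.
Compatibility — zero rotation at each built-in end:
  4.133 M_P + 2.067 M_Q = 1520
  2.067 M_P + 4.133 M_Q = 1843
Solving the pair gives M_P = 193.3 kip·ft and M_Q = 349.2 kip·ft (hogging).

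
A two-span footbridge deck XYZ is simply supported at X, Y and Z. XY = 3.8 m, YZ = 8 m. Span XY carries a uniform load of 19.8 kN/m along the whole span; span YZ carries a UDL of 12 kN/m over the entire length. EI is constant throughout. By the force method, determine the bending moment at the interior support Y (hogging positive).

Take M_Y as the redundant. Released structure: two simple spans XY and YZ with a hinge at Y.
Discontinuity in slope at Y on the released structure — sum the simple-span end rotations:
  span XY: UDL 19.8: wL³/(24EI) = 45.27/EI
  span YZ: UDL 12: wL³/(24EI) = 256/EI
  relative rotation θ_0 = (45.27 + 256)/EI = 301.3/EI
A unit hogging moment at Y produces rotation L₁/(3EI) + L₂/(3EI) = 3.933/EI.
Slope continuity at Y: θ_0 = M_Y·3.933/EI, so M_Y = 301.3/3.933 = 76.59 kN·m (hogging).

M_Y = 76.59 kN·m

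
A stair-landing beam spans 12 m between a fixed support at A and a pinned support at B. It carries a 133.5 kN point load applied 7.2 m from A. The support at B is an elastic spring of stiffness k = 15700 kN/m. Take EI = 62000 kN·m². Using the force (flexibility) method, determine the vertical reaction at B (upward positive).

R_B = 57.28 kN

Remove the prop at B; the released (primary) structure is a cantilever built in at A.
Downward deflection at the released point B due to the loads:
  point load 133.5 at a = 7.2: Pa²(3L − a)/(6EI) = 33219/EI
Tip deflection under a unit load at B: L³/(3EI) = 576/EI.
With EI = 62000 kN·m²: δ_0 = 0.53579 m and δ_{BB} = 0.00929 m/kN.
Compatibility — the spring shortens by R_B/k under the reaction it provides: δ_0 − R_B·δ_{BB} = R_B/k. With 1/k = 0.000064 m/kN, R_B = δ_0 / (δ_{BB} + 1/k) = 0.53579 / (0.00929 + 0.000064) = 57.28 kN.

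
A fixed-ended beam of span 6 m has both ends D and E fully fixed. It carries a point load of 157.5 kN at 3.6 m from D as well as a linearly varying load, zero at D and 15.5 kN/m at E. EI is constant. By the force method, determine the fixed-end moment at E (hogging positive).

Release both end moments; the primary structure is a simply-supported span DE with redundants M_D and M_E.
End rotations of the released simple span under the applied load (×1/EI):
  at D: point load 157.5 at a = 3.6: Pab(L + b)/(6LEI) = 317.5/EI
  at E: point load 157.5 at a = 3.6: Pab(L + a)/(6LEI) = 362.9/EI
  at D: triangular load, peak 15.5: 7w₀L³/(360EI) = 65.1/EI
  at E: triangular load, peak 15.5: w₀L³/(45EI) = 74.4/EI
  θ_D0 = 382.6/EI,  θ_E0 = 437.3/EI
Flexibility coefficients: a unit moment at one end gives L/(3EI) there and L/(6EI) at the far end, so f₁₁ = f₂₂ = 2/EI and f₁₂ = f₂₁ = 1/EI.
Compatibility — zero rotation at each built-in end:
  2 M_D + 1 M_E = 382.6
  1 M_D + 2 M_E = 437.3
Solving the pair gives M_D = 109.3 kN·m and M_E = 164 kN·m (hogging).

M_E = 164 kN·m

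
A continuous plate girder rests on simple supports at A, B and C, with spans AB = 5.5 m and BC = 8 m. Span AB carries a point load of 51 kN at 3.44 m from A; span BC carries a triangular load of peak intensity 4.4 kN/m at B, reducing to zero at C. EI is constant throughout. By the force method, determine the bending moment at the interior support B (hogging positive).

Release continuity at B by inserting a hinge; the redundant is the internal moment M_B. The primary structure is two simply-supported spans AB and BC.
End slopes at the hinge B, treating each span as simply supported:
  span AB: point load 51 at a = 3.44: Pab(L + a)/(6LEI) = 97.91/EI
  span BC: triangular load, peak 4.4: w₀L³/(45EI) = 50.06/EI
  relative rotation θ_0 = (97.91 + 50.06)/EI = 148/EI
A unit hogging moment at B produces rotation L₁/(3EI) + L₂/(3EI) = 4.5/EI.
Compatibility: M_B·(L₁+L₂)/(3EI) = θ_0, giving M_B = 32.88 kN·m (hogging).

M_B = 32.88 kN·m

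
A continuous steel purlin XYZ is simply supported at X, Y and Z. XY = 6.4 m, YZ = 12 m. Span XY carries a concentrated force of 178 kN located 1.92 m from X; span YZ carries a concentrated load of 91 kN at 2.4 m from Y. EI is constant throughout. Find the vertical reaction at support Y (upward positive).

R_Y = 163.7 kN

Release continuity at Y by inserting a hinge; the redundant is the internal moment M_Y. The primary structure is two simply-supported spans XY and YZ.
Rotations at Y on the released spans (each span's end-slope, ×1/EI):
  span XY: point load 178 at a = 1.92: Pab(L + a)/(6LEI) = 331.7/EI
  span YZ: point load 91 at a = 2.4: Pab(L + b)/(6LEI) = 629/EI
  relative rotation θ_0 = (331.7 + 629)/EI = 960.7/EI
A unit hogging moment at Y produces rotation L₁/(3EI) + L₂/(3EI) = 6.133/EI.
Slope continuity at Y: θ_0 = M_Y·6.133/EI, so M_Y = 960.7/6.133 = 156.6 kN·m (hogging).
Span XY, ΣM about X with M_Y applied at Y: R_Y^{XY}·6.4 = 341.8 + 156.6, so R_Y^{XY} = 77.88 kN and R_X = 178 − 77.88 = 100.1 kN.
Span YZ, ΣM about Z: R_Y^{YZ}·12 = 873.6 + 156.6, so R_Y^{YZ} = 85.85 kN and R_Z = 91 − 85.85 = 5.147 kN.
R_Y = 77.88 + 85.85 = 163.7 kN.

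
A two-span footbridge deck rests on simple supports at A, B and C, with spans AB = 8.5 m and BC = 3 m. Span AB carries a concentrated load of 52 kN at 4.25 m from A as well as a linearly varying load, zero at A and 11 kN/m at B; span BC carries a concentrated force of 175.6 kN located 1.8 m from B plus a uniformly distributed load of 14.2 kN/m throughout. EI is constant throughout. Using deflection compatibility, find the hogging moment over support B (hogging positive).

M_B = 127.7 kN·m

Release continuity at B by inserting a hinge; the redundant is the internal moment M_B. The primary structure is two simply-supported spans AB and BC.
Discontinuity in slope at B on the released structure — sum the simple-span end rotations:
  span AB: point load 52 at a = 4.25: Pab(L + a)/(6LEI) = 234.8/EI
  span AB: triangular load, peak 11: w₀L³/(45EI) = 150.1/EI
  span BC: point load 175.6 at a = 1.8: Pab(L + b)/(6LEI) = 88.5/EI
  span BC: UDL 14.2: wL³/(24EI) = 15.97/EI
  relative rotation θ_0 = (384.9 + 104.5)/EI = 489.4/EI
A unit hogging moment at B produces rotation L₁/(3EI) + L₂/(3EI) = 3.833/EI.
Compatibility: M_B·(L₁+L₂)/(3EI) = θ_0, giving M_B = 127.7 kN·m (hogging).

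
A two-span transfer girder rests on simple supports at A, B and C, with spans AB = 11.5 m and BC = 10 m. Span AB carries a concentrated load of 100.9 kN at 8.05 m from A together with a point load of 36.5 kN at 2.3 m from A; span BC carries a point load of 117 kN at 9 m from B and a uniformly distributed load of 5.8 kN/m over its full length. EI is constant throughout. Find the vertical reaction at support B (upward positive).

Release continuity at B by inserting a hinge; the redundant is the internal moment M_B. The primary structure is two simply-supported spans AB and BC.
Discontinuity in slope at B on the released structure — sum the simple-span end rotations:
  span AB: point load 100.9 at a = 8.05: Pab(L + a)/(6LEI) = 794/EI
  span AB: point load 36.5 at a = 2.3: Pab(L + a)/(6LEI) = 154.5/EI
  span BC: point load 117 at a = 9: Pab(L + b)/(6LEI) = 193.1/EI
  span BC: UDL 5.8: wL³/(24EI) = 241.7/EI
  relative rotation θ_0 = (948.4 + 434.7)/EI = 1383/EI
A unit hogging moment at B produces rotation L₁/(3EI) + L₂/(3EI) = 7.167/EI.
Compatibility: M_B·(L₁+L₂)/(3EI) = θ_0, giving M_B = 193 kN·m (hogging).
Span AB, ΣM about A with M_B applied at B: R_B^{AB}·11.5 = 896.2 + 193, so R_B^{AB} = 94.71 kN and R_A = 137.4 − 94.71 = 42.69 kN.
Span BC, ΣM about C: R_B^{BC}·10 = 407 + 193, so R_B^{BC} = 60 kN and R_C = 175 − 60 = 115 kN.
R_B = 94.71 + 60 = 154.7 kN.

R_B = 154.7 kN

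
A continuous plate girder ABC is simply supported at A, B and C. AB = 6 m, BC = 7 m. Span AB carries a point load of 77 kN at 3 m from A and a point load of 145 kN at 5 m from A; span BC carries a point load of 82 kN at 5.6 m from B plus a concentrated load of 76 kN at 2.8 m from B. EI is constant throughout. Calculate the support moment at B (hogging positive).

Take M_B as the redundant. Released structure: two simple spans AB and BC with a hinge at B.
End slopes at the hinge B, treating each span as simply supported:
  span AB: point load 77 at a = 3: Pab(L + a)/(6LEI) = 173.2/EI
  span AB: point load 145 at a = 5: Pab(L + a)/(6LEI) = 221.5/EI
  span BC: point load 82 at a = 5.6: Pab(L + b)/(6LEI) = 128.6/EI
  span BC: point load 76 at a = 2.8: Pab(L + b)/(6LEI) = 238.3/EI
  relative rotation θ_0 = (394.8 + 366.9)/EI = 761.7/EI
A unit hogging moment at B produces rotation L₁/(3EI) + L₂/(3EI) = 4.333/EI.
Compatibility: M_B·(L₁+L₂)/(3EI) = θ_0, giving M_B = 175.8 kN·m (hogging).

M_B = 175.8 kN·m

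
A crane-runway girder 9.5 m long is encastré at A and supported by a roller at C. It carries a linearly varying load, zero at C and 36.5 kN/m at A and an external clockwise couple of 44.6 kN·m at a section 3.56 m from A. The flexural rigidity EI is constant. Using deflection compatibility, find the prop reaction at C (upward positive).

R_C = 38.96 kN

Choose R_C as the redundant. The primary structure is the cantilever fixed at A.
Downward deflection at the released point C due to the loads:
  triangular load, peak 36.5 at the fixed end: w₀L⁴/(30EI) = 9910/EI
  clockwise couple 44.6 at a = 3.56: M₀a(2L − a)/(2EI) = 1226/EI
  δ_0 = 11136/EI
Flexibility coefficient — unit upward force at C: δ_{CC} = L³/(3EI) = 285.8/EI.
Compatibility at C: δ_0 − R_C·δ_{CC} = 0, so R_C = 11136/285.8 = 38.96 kN.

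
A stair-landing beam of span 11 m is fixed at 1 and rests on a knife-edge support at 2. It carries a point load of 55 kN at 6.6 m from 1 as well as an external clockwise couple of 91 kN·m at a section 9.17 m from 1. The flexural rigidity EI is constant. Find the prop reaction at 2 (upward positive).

Remove the prop at 2; the released (primary) structure is a cantilever built in at 1.
Free-end deflection of the primary structure under the applied loading (downward +):
  point load 55 at a = 6.6: Pa²(3L − a)/(6EI) = 10542/EI
  clockwise couple 91 at a = 9.17: M₀a(2L − a)/(2EI) = 5353/EI
  δ_0 = 15895/EI
Tip deflection under a unit load at 2: L³/(3EI) = 443.7/EI.
Compatibility at 2: δ_0 − R_2·δ_{22} = 0, so R_2 = 15895/443.7 = 35.83 kN.

R_2 = 35.83 kN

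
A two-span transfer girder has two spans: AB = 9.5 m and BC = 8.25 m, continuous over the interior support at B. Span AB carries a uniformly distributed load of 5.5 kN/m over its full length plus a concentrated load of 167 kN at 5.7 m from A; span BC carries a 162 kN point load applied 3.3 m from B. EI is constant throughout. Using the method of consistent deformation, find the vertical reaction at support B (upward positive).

Take M_B as the redundant. Released structure: two simple spans AB and BC with a hinge at B.
Rotations at B on the released spans (each span's end-slope, ×1/EI):
  span AB: UDL 5.5: wL³/(24EI) = 196.5/EI
  span AB: point load 167 at a = 5.7: Pab(L + a)/(6LEI) = 964.6/EI
  span BC: point load 162 at a = 3.3: Pab(L + b)/(6LEI) = 705.7/EI
  relative rotation θ_0 = (1161 + 705.7)/EI = 1867/EI
A unit hogging moment at B produces rotation L₁/(3EI) + L₂/(3EI) = 5.917/EI.
Slope continuity at B: θ_0 = M_B·5.917/EI, so M_B = 1867/5.917 = 315.5 kN·m (hogging).
Span AB, ΣM about A with M_B applied at B: R_B^{AB}·9.5 = 1200 + 315.5, so R_B^{AB} = 159.5 kN and R_A = 219.2 − 159.5 = 59.71 kN.
Span BC, ΣM about C: R_B^{BC}·8.25 = 801.9 + 315.5, so R_B^{BC} = 135.4 kN and R_C = 162 − 135.4 = 26.56 kN.
R_B = 159.5 + 135.4 = 295 kN.

R_B = 295 kN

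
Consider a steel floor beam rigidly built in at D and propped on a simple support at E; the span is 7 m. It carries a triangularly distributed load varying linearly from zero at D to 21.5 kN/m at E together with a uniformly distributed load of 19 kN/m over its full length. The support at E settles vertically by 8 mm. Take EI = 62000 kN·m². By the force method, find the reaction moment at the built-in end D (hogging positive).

Release the roller at E. Primary structure: cantilever fixed at D.
Downward deflection at the released point E due to the loads:
  triangular load, peak 21.5 at the free end: 11w₀L⁴/(120EI) = 4732/EI
  UDL 19: wL⁴/(8EI) = 5702/EI
  δ_0 = 10434/EI
Flexibility coefficient — unit upward force at E: δ_{EE} = L³/(3EI) = 114.3/EI.
With EI = 62000 kN·m²: δ_0 = 0.1683 m and δ_{EE} = 0.001844 m/kN.
Compatibility — the beam at E must follow the support down by 0.008 m: δ_0 − R_E·δ_{EE} = 0.008, so R_E = (0.1683 − 0.008)/0.001844 = 86.92 kN.
Moment equilibrium about D: M_D = Σ(load moments about D) − R_E·L = 816.7 − 86.92×7 = 208.2 kN·m.

M_D = 208.2 kN·m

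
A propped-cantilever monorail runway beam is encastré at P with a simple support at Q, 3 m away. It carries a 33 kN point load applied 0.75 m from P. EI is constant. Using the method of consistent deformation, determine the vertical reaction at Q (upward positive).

R_Q = 2.836 kN

Release the roller at Q. Primary structure: cantilever fixed at P.
Primary-structure tip deflection at Q by superposition:
  point load 33 at a = 0.75: Pa²(3L − a)/(6EI) = 25.52/EI
Tip deflection under a unit load at Q: L³/(3EI) = 9/EI.
Compatibility at Q: δ_0 − R_Q·δ_{QQ} = 0, so R_Q = 25.52/9 = 2.836 kN.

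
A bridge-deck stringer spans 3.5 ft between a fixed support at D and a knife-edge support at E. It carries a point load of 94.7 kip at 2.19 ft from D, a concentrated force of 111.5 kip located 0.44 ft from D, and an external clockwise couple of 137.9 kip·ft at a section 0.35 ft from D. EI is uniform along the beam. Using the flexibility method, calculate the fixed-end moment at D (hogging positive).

Remove the prop at E; the released (primary) structure is a cantilever built in at D.
Deflection at E on the released cantilever, summing each load's contribution:
  point load 94.7 at a = 2.19: Pa²(3L − a)/(6EI) = 629.1/EI
  point load 111.5 at a = 0.44: Pa²(3L − a)/(6EI) = 36.19/EI
  clockwise couple 137.9 at a = 0.35: M₀a(2L − a)/(2EI) = 160.5/EI
  δ_0 = 825.7/EI
Flexibility coefficient — unit upward force at E: δ_{EE} = L³/(3EI) = 14.29/EI.
Compatibility at E: δ_0 − R_E·δ_{EE} = 0, so R_E = 825.7/14.29 = 57.78 kip.
Moment equilibrium about D: M_D = Σ(load moments about D) − R_E·L = 394.4 − 57.78×3.5 = 192.1 kip·ft.

M_D = 192.1 kip·ft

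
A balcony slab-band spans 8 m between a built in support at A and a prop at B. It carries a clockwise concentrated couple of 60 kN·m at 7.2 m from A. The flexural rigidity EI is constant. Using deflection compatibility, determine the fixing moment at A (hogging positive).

Remove the prop at B; the released (primary) structure is a cantilever built in at A.
Downward deflection at the released point B due to the loads:
  clockwise couple 60 at a = 7.2: M₀a(2L − a)/(2EI) = 1901/EI
Tip deflection under a unit load at B: L³/(3EI) = 170.7/EI.
The prop prevents deflection at B: R_B = δ_0/δ_{BB} = 1901/170.7 = 11.14 kN.
Moment equilibrium about A: M_A = Σ(load moments about A) − R_B·L = 60 − 11.14×8 = -29.1 kN·m.

M_A = -29.1 kN·m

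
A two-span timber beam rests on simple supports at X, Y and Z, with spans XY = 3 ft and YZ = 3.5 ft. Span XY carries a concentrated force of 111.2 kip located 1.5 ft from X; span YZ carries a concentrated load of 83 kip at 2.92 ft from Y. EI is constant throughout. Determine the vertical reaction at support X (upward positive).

Release continuity at Y by inserting a hinge; the redundant is the internal moment M_Y. The primary structure is two simply-supported spans XY and YZ.
Discontinuity in slope at Y on the released structure — sum the simple-span end rotations:
  span XY: point load 111.2 at a = 1.5: Pab(L + a)/(6LEI) = 62.55/EI
  span YZ: point load 83 at a = 2.92: Pab(L + b)/(6LEI) = 27.31/EI
  relative rotation θ_0 = (62.55 + 27.31)/EI = 89.86/EI
A unit hogging moment at Y produces rotation L₁/(3EI) + L₂/(3EI) = 2.167/EI.
Slope continuity at Y: θ_0 = M_Y·2.167/EI, so M_Y = 89.86/2.167 = 41.47 kip·ft (hogging).
Span XY, ΣM about X with M_Y applied at Y: R_Y^{XY}·3 = 166.8 + 41.47, so R_Y^{XY} = 69.42 kip and R_X = 111.2 − 69.42 = 41.78 kip.

R_X = 41.78 kip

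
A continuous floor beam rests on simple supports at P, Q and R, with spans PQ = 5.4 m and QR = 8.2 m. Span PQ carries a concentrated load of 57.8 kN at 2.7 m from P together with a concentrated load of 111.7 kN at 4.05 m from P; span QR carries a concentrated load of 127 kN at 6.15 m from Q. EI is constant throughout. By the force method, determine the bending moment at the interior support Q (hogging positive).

M_Q = 136.1 kN·m

Release continuity at Q by inserting a hinge; the redundant is the internal moment M_Q. The primary structure is two simply-supported spans PQ and QR.
End slopes at the hinge Q, treating each span as simply supported:
  span PQ: point load 57.8 at a = 2.7: Pab(L + a)/(6LEI) = 105.3/EI
  span PQ: point load 111.7 at a = 4.05: Pab(L + a)/(6LEI) = 178.1/EI
  span QR: point load 127 at a = 6.15: Pab(L + b)/(6LEI) = 333.6/EI
  relative rotation θ_0 = (283.5 + 333.6)/EI = 617/EI
A unit hogging moment at Q produces rotation L₁/(3EI) + L₂/(3EI) = 4.533/EI.
Slope continuity at Q: θ_0 = M_Q·4.533/EI, so M_Q = 617/4.533 = 136.1 kN·m (hogging).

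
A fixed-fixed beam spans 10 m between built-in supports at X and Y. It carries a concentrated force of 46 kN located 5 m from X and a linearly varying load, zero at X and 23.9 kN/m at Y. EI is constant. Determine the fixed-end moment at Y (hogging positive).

Take the two fixed-end moments M_X, M_Y as redundants; the released structure is the simple span XY.
Simple-span end rotations at X and Y under the given loads:
  at X: point load 46 at a = 5: Pab(L + b)/(6LEI) = 287.5/EI
  at Y: point load 46 at a = 5: Pab(L + a)/(6LEI) = 287.5/EI
  at X: triangular load, peak 23.9: 7w₀L³/(360EI) = 464.7/EI
  at Y: triangular load, peak 23.9: w₀L³/(45EI) = 531.1/EI
  θ_X0 = 752.2/EI,  θ_Y0 = 818.6/EI
Flexibility coefficients: a unit moment at one end gives L/(3EI) there and L/(6EI) at the far end, so f₁₁ = f₂₂ = 3.333/EI and f₁₂ = f₂₁ = 1.667/EI.
Compatibility — zero rotation at each built-in end:
  3.333 M_X + 1.667 M_Y = 752.2
  1.667 M_X + 3.333 M_Y = 818.6
Solving the pair gives M_X = 137.2 kN·m and M_Y = 177 kN·m (hogging).

M_Y = 177 kN·m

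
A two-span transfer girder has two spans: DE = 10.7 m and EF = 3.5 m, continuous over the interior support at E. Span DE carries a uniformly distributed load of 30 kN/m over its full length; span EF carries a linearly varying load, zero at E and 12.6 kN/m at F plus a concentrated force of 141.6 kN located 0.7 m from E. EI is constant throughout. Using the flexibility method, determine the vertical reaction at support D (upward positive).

Take M_E as the redundant. Released structure: two simple spans DE and EF with a hinge at E.
Rotations at E on the released spans (each span's end-slope, ×1/EI):
  span DE: UDL 30: wL³/(24EI) = 1531/EI
  span EF: triangular load, peak 12.6: 7w₀L³/(360EI) = 10.5/EI
  span EF: point load 141.6 at a = 0.7: Pab(L + b)/(6LEI) = 83.26/EI
  relative rotation θ_0 = (1531 + 93.77)/EI = 1625/EI
A unit hogging moment at E produces rotation L₁/(3EI) + L₂/(3EI) = 4.733/EI.
Slope continuity at E: θ_0 = M_E·4.733/EI, so M_E = 1625/4.733 = 343.3 kN·m (hogging).
Span DE, ΣM about D with M_E applied at E: R_E^{DE}·10.7 = 1717 + 343.3, so R_E^{DE} = 192.6 kN and R_D = 321 − 192.6 = 128.4 kN.

R_D = 128.4 kN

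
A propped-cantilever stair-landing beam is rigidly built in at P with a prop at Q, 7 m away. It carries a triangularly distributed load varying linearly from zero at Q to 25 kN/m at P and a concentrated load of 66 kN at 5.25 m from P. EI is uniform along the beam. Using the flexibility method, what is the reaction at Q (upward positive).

Take the reaction at Q as the redundant and release it; the primary structure is a cantilever fixed at P.
Free-end deflection of the primary structure under the applied loading (downward +):
  triangular load, peak 25 at the fixed end: w₀L⁴/(30EI) = 2001/EI
  point load 66 at a = 5.25: Pa²(3L − a)/(6EI) = 4775/EI
  δ_0 = 6776/EI
Tip deflection under a unit load at Q: L³/(3EI) = 114.3/EI.
Compatibility at Q: δ_0 − R_Q·δ_{QQ} = 0, so R_Q = 6776/114.3 = 59.27 kN.

R_Q = 59.27 kN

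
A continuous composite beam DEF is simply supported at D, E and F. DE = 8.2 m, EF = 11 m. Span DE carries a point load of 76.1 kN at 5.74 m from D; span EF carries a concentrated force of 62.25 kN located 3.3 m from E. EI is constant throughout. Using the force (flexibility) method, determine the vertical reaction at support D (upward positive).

R_D = 8.489 kN

Release continuity at E by inserting a hinge; the redundant is the internal moment M_E. The primary structure is two simply-supported spans DE and EF.
End slopes at the hinge E, treating each span as simply supported:
  span DE: point load 76.1 at a = 5.74: Pab(L + a)/(6LEI) = 304.5/EI
  span EF: point load 62.25 at a = 3.3: Pab(L + b)/(6LEI) = 448.2/EI
  relative rotation θ_0 = (304.5 + 448.2)/EI = 752.6/EI
A unit hogging moment at E produces rotation L₁/(3EI) + L₂/(3EI) = 6.4/EI.
Compatibility: M_E·(L₁+L₂)/(3EI) = θ_0, giving M_E = 117.6 kN·m (hogging).
Span DE, ΣM about D with M_E applied at E: R_E^{DE}·8.2 = 436.8 + 117.6, so R_E^{DE} = 67.61 kN and R_D = 76.1 − 67.61 = 8.489 kN.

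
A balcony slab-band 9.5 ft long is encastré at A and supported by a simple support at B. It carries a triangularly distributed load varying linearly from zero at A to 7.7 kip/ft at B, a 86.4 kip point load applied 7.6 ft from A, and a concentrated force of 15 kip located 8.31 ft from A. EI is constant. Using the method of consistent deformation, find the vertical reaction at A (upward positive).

Take the reaction at B as the redundant and release it; the primary structure is a cantilever fixed at A.
Primary-structure tip deflection at B by superposition:
  triangular load, peak 7.7 at the free end: 11w₀L⁴/(120EI) = 5749/EI
  point load 86.4 at a = 7.6: Pa²(3L − a)/(6EI) = 17383/EI
  point load 15 at a = 8.31: Pa²(3L − a)/(6EI) = 3486/EI
  δ_0 = 26618/EI
Tip deflection under a unit load at B: L³/(3EI) = 285.8/EI.
The prop prevents deflection at B: R_B = δ_0/δ_{BB} = 26618/285.8 = 93.14 kip.
Vertical equilibrium: R_A = ΣP − R_B = 138 − 93.14 = 44.84 kip.

R_A = 44.84 kip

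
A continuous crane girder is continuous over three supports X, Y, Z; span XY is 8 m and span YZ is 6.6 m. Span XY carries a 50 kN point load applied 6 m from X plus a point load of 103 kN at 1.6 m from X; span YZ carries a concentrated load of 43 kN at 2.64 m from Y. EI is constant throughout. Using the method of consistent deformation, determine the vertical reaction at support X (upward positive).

R_X = 81.91 kN

Insert a hinge at Y; M_Y is the redundant, and each span becomes simply supported.
Discontinuity in slope at Y on the released structure — sum the simple-span end rotations:
  span XY: point load 50 at a = 6: Pab(L + a)/(6LEI) = 175/EI
  span XY: point load 103 at a = 1.6: Pab(L + a)/(6LEI) = 210.9/EI
  span YZ: point load 43 at a = 2.64: Pab(L + b)/(6LEI) = 119.9/EI
  relative rotation θ_0 = (385.9 + 119.9)/EI = 505.8/EI
A unit hogging moment at Y produces rotation L₁/(3EI) + L₂/(3EI) = 4.867/EI.
Slope continuity at Y: θ_0 = M_Y·4.867/EI, so M_Y = 505.8/4.867 = 103.9 kN·m (hogging).
Span XY, ΣM about X with M_Y applied at Y: R_Y^{XY}·8 = 464.8 + 103.9, so R_Y^{XY} = 71.09 kN and R_X = 153 − 71.09 = 81.91 kN.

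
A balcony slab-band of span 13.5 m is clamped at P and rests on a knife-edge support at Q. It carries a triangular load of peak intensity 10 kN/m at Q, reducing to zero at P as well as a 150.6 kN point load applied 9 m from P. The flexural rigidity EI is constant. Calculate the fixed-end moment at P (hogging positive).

M_P = 407.5 kN·m

Remove the prop at Q; the released (primary) structure is a cantilever built in at P.
Deflection at Q on the released cantilever, summing each load's contribution:
  triangular load, peak 10 at the free end: 11w₀L⁴/(120EI) = 30447/EI
  point load 150.6 at a = 9: Pa²(3L − a)/(6EI) = 64043/EI
  δ_0 = 94490/EI
Flexibility coefficient — unit upward force at Q: δ_{QQ} = L³/(3EI) = 820.1/EI.
Compatibility at Q: δ_0 − R_Q·δ_{QQ} = 0, so R_Q = 94490/820.1 = 115.2 kN.
Moment equilibrium about P: M_P = Σ(load moments about P) − R_Q·L = 1963 − 115.2×13.5 = 407.5 kN·m.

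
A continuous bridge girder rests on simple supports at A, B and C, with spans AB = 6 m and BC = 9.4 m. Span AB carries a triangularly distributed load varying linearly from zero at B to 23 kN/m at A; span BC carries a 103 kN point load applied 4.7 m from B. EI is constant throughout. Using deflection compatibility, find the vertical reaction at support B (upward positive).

Take M_B as the redundant. Released structure: two simple spans AB and BC with a hinge at B.
Rotations at B on the released spans (each span's end-slope, ×1/EI):
  span AB: triangular load, peak 23: 7w₀L³/(360EI) = 96.6/EI
  span BC: point load 103 at a = 4.7: Pab(L + b)/(6LEI) = 568.8/EI
  relative rotation θ_0 = (96.6 + 568.8)/EI = 665.4/EI
A unit hogging moment at B produces rotation L₁/(3EI) + L₂/(3EI) = 5.133/EI.
Slope continuity at B: θ_0 = M_B·5.133/EI, so M_B = 665.4/5.133 = 129.6 kN·m (hogging).
Span AB, ΣM about A with M_B applied at B: R_B^{AB}·6 = 138 + 129.6, so R_B^{AB} = 44.6 kN and R_A = 69 − 44.6 = 24.4 kN.
Span BC, ΣM about C: R_B^{BC}·9.4 = 484.1 + 129.6, so R_B^{BC} = 65.29 kN and R_C = 103 − 65.29 = 37.71 kN.
R_B = 44.6 + 65.29 = 109.9 kN.

R_B = 109.9 kN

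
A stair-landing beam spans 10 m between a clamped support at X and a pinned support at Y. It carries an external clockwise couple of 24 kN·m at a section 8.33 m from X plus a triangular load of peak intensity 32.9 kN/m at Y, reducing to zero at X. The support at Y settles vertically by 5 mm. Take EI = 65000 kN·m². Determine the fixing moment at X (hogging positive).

Choose R_Y as the redundant. The primary structure is the cantilever fixed at X.
Downward deflection at the released point Y due to the loads:
  clockwise couple 24 at a = 8.33: M₀a(2L − a)/(2EI) = 1167/EI
  triangular load, peak 32.9 at the free end: 11w₀L⁴/(120EI) = 30158/EI
  δ_0 = 31325/EI
Tip deflection under a unit load at Y: L³/(3EI) = 333.3/EI.
With EI = 65000 kN·m²: δ_0 = 0.48192 m and δ_{YY} = 0.005128 m/kN.
Compatibility — the beam at Y must follow the support down by 0.005 m: δ_0 − R_Y·δ_{YY} = 0.005, so R_Y = (0.48192 − 0.005)/0.005128 = 93 kN.
Moment equilibrium about X: M_X = Σ(load moments about X) − R_Y·L = 1121 − 93×10 = 190.7 kN·m.

M_X = 190.7 kN·m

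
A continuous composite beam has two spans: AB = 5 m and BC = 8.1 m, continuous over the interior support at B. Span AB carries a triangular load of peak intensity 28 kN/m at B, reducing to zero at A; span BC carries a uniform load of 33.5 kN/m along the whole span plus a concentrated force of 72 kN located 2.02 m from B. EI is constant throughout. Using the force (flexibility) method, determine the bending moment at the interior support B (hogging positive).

Insert a hinge at B; M_B is the redundant, and each span becomes simply supported.
Rotations at B on the released spans (each span's end-slope, ×1/EI):
  span AB: triangular load, peak 28: w₀L³/(45EI) = 77.78/EI
  span BC: UDL 33.5: wL³/(24EI) = 741.8/EI
  span BC: point load 72 at a = 2.02: Pab(L + b)/(6LEI) = 258/EI
  relative rotation θ_0 = (77.78 + 999.8)/EI = 1078/EI
A unit hogging moment at B produces rotation L₁/(3EI) + L₂/(3EI) = 4.367/EI.
Slope continuity at B: θ_0 = M_B·4.367/EI, so M_B = 1078/4.367 = 246.8 kN·m (hogging).

M_B = 246.8 kN·m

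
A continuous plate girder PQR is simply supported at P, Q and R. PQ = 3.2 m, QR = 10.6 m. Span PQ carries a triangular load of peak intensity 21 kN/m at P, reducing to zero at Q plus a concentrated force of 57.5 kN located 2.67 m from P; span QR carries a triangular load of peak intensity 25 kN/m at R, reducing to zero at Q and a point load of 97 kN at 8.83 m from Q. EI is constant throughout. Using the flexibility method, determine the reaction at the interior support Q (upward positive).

R_Q = 200.2 kN

Insert a hinge at Q; M_Q is the redundant, and each span becomes simply supported.
End slopes at the hinge Q, treating each span as simply supported:
  span PQ: triangular load, peak 21: 7w₀L³/(360EI) = 13.38/EI
  span PQ: point load 57.5 at a = 2.67: Pab(L + a)/(6LEI) = 24.88/EI
  span QR: triangular load, peak 25: 7w₀L³/(360EI) = 579/EI
  span QR: point load 97 at a = 8.83: Pab(L + b)/(6LEI) = 294.9/EI
  relative rotation θ_0 = (38.26 + 873.8)/EI = 912.1/EI
A unit hogging moment at Q produces rotation L₁/(3EI) + L₂/(3EI) = 4.6/EI.
Compatibility: M_Q·(L₁+L₂)/(3EI) = θ_0, giving M_Q = 198.3 kN·m (hogging).
Span PQ, ΣM about P with M_Q applied at Q: R_Q^{PQ}·3.2 = 189.4 + 198.3, so R_Q^{PQ} = 121.1 kN and R_P = 91.1 − 121.1 = -30.04 kN.
Span QR, ΣM about R: R_Q^{QR}·10.6 = 639.9 + 198.3, so R_Q^{QR} = 79.07 kN and R_R = 229.5 − 79.07 = 150.4 kN.
R_Q = 121.1 + 79.07 = 200.2 kN.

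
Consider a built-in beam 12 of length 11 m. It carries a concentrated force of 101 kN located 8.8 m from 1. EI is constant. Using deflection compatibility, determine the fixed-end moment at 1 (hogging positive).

M_1 = 35.55 kN·m

Release both end moments; the primary structure is a simply-supported span 12 with redundants M_1 and M_2.
Simple-span end rotations at 1 and 2 under the given loads:
  at 1: point load 101 at a = 8.8: Pab(L + b)/(6LEI) = 391.1/EI
  at 2: point load 101 at a = 8.8: Pab(L + a)/(6LEI) = 586.6/EI
  θ_10 = 391.1/EI,  θ_20 = 586.6/EI
Flexibility coefficients: a unit moment at one end gives L/(3EI) there and L/(6EI) at the far end, so f₁₁ = f₂₂ = 3.667/EI and f₁₂ = f₂₁ = 1.833/EI.
Compatibility — zero rotation at each built-in end:
  3.667 M_1 + 1.833 M_2 = 391.1
  1.833 M_1 + 3.667 M_2 = 586.6
Solving the pair gives M_1 = 35.55 kN·m and M_2 = 142.2 kN·m (hogging).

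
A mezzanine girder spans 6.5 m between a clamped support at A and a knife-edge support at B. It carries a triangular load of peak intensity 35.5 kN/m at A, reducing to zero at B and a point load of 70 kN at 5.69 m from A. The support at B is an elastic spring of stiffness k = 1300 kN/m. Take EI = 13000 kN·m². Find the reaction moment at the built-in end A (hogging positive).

M_A = 179.1 kN·m

Remove the prop at B; the released (primary) structure is a cantilever built in at A.
Free-end deflection of the primary structure under the applied loading (downward +):
  triangular load, peak 35.5 at the fixed end: w₀L⁴/(30EI) = 2112/EI
  point load 70 at a = 5.69: Pa²(3L − a)/(6EI) = 5216/EI
  δ_0 = 7329/EI
Flexibility coefficient — unit upward force at B: δ_{BB} = L³/(3EI) = 91.54/EI.
With EI = 13000 kN·m²: δ_0 = 0.56374 m and δ_{BB} = 0.007042 m/kN.
Compatibility — the spring shortens by R_B/k under the reaction it provides: δ_0 − R_B·δ_{BB} = R_B/k. With 1/k = 0.000769 m/kN, R_B = δ_0 / (δ_{BB} + 1/k) = 0.56374 / (0.007042 + 0.000769) = 72.17 kN.
Moment equilibrium about A: M_A = Σ(load moments about A) − R_B·L = 648.3 − 72.17×6.5 = 179.1 kN·m.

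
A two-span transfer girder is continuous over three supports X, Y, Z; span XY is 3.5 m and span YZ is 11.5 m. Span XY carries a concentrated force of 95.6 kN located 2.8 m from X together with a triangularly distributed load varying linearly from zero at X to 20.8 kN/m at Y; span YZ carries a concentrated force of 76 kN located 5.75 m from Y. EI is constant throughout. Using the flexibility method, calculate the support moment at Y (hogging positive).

M_Y = 140.8 kN·m

Insert a hinge at Y; M_Y is the redundant, and each span becomes simply supported.
End slopes at the hinge Y, treating each span as simply supported:
  span XY: point load 95.6 at a = 2.8: Pab(L + a)/(6LEI) = 56.21/EI
  span XY: triangular load, peak 20.8: w₀L³/(45EI) = 19.82/EI
  span YZ: point load 76 at a = 5.75: Pab(L + b)/(6LEI) = 628.2/EI
  relative rotation θ_0 = (76.03 + 628.2)/EI = 704.2/EI
A unit hogging moment at Y produces rotation L₁/(3EI) + L₂/(3EI) = 5/EI.
Slope continuity at Y: θ_0 = M_Y·5/EI, so M_Y = 704.2/5 = 140.8 kN·m (hogging).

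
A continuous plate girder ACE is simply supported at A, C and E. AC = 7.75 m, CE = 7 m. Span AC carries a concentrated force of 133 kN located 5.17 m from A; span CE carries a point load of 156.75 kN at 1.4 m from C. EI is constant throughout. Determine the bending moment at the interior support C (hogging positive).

M_C = 175.2 kN·m

Release continuity at C by inserting a hinge; the redundant is the internal moment M_C. The primary structure is two simply-supported spans AC and CE.
Discontinuity in slope at C on the released structure — sum the simple-span end rotations:
  span AC: point load 133 at a = 5.17: Pab(L + a)/(6LEI) = 492.9/EI
  span CE: point load 156.75 at a = 1.4: Pab(L + b)/(6LEI) = 368.7/EI
  relative rotation θ_0 = (492.9 + 368.7)/EI = 861.6/EI
A unit hogging moment at C produces rotation L₁/(3EI) + L₂/(3EI) = 4.917/EI.
Compatibility: M_C·(L₁+L₂)/(3EI) = θ_0, giving M_C = 175.2 kN·m (hogging).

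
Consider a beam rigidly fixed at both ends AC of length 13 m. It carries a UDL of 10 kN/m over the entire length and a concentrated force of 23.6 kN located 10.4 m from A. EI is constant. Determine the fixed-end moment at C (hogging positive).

Release both end moments; the primary structure is a simply-supported span AC with redundants M_A and M_C.
On the primary (simply-supported) span, the end slopes from the loading are:
  at A: UDL 10: wL³/(24EI) = 915.4/EI
  at C: UDL 10: wL³/(24EI) = 915.4/EI
  at A: point load 23.6 at a = 10.4: Pab(L + b)/(6LEI) = 127.6/EI
  at C: point load 23.6 at a = 10.4: Pab(L + a)/(6LEI) = 191.4/EI
  θ_A0 = 1043/EI,  θ_C0 = 1107/EI
Flexibility coefficients: a unit moment at one end gives L/(3EI) there and L/(6EI) at the far end, so f₁₁ = f₂₂ = 4.333/EI and f₁₂ = f₂₁ = 2.167/EI.
Compatibility — zero rotation at each built-in end:
  4.333 M_A + 2.167 M_C = 1043
  2.167 M_A + 4.333 M_C = 1107
Solving the pair gives M_A = 150.7 kN·m and M_C = 180.1 kN·m (hogging).

M_C = 180.1 kN·m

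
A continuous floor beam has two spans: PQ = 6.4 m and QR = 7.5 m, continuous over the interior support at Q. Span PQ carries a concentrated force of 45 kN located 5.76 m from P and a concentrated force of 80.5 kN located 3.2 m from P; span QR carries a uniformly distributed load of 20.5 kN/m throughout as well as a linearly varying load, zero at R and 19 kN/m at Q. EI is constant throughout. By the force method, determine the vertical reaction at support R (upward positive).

Insert a hinge at Q; M_Q is the redundant, and each span becomes simply supported.
Rotations at Q on the released spans (each span's end-slope, ×1/EI):
  span PQ: point load 45 at a = 5.76: Pab(L + a)/(6LEI) = 52.53/EI
  span PQ: point load 80.5 at a = 3.2: Pab(L + a)/(6LEI) = 206.1/EI
  span QR: UDL 20.5: wL³/(24EI) = 360.4/EI
  span QR: triangular load, peak 19: w₀L³/(45EI) = 178.1/EI
  relative rotation θ_0 = (258.6 + 538.5)/EI = 797.1/EI
A unit hogging moment at Q produces rotation L₁/(3EI) + L₂/(3EI) = 4.633/EI.
Slope continuity at Q: θ_0 = M_Q·4.633/EI, so M_Q = 797.1/4.633 = 172 kN·m (hogging).
Span QR, ΣM about R: R_Q^{QR}·7.5 = 932.8 + 172, so R_Q^{QR} = 147.3 kN and R_R = 225 − 147.3 = 77.69 kN.

R_R = 77.69 kN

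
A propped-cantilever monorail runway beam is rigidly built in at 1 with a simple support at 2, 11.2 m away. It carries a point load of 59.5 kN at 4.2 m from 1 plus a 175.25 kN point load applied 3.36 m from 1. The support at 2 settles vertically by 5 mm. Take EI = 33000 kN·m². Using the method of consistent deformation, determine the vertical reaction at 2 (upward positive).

Release the roller at 2. Primary structure: cantilever fixed at 1.
Primary-structure tip deflection at 2 by superposition:
  point load 59.5 at a = 4.2: Pa²(3L − a)/(6EI) = 5143/EI
  point load 175.25 at a = 3.36: Pa²(3L − a)/(6EI) = 9972/EI
  δ_0 = 15115/EI
Tip deflection under a unit load at 2: L³/(3EI) = 468.3/EI.
With EI = 33000 kN·m²: δ_0 = 0.45802 m and δ_{22} = 0.014191 m/kN.
Compatibility — the beam at 2 must follow the support down by 0.005 m: δ_0 − R_2·δ_{22} = 0.005, so R_2 = (0.45802 − 0.005)/0.014191 = 31.92 kN.

R_2 = 31.92 kN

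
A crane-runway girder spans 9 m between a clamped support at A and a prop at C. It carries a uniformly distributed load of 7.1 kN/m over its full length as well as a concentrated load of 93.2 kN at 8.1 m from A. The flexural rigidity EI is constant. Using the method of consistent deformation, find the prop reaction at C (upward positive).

R_C = 103.2 kN

Remove the prop at C; the released (primary) structure is a cantilever built in at A.
Deflection at C on the released cantilever, summing each load's contribution:
  UDL 7.1: wL⁴/(8EI) = 5823/EI
  point load 93.2 at a = 8.1: Pa²(3L − a)/(6EI) = 19262/EI
  δ_0 = 25085/EI
Flexibility coefficient — unit upward force at C: δ_{CC} = L³/(3EI) = 243/EI.
Compatibility at C: δ_0 − R_C·δ_{CC} = 0, so R_C = 25085/243 = 103.2 kN.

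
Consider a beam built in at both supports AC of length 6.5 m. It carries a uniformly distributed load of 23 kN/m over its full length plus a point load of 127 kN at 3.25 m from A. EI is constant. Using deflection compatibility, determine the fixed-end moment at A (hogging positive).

M_A = 184.2 kN·m

Take the two fixed-end moments M_A, M_C as redundants; the released structure is the simple span AC.
Simple-span end rotations at A and C under the given loads:
  at A: UDL 23: wL³/(24EI) = 263.2/EI
  at C: UDL 23: wL³/(24EI) = 263.2/EI
  at A: point load 127 at a = 3.25: Pab(L + b)/(6LEI) = 335.4/EI
  at C: point load 127 at a = 3.25: Pab(L + a)/(6LEI) = 335.4/EI
  θ_A0 = 598.5/EI,  θ_C0 = 598.5/EI
Flexibility coefficients: a unit moment at one end gives L/(3EI) there and L/(6EI) at the far end, so f₁₁ = f₂₂ = 2.167/EI and f₁₂ = f₂₁ = 1.083/EI.
Compatibility — zero rotation at each built-in end:
  2.167 M_A + 1.083 M_C = 598.5
  1.083 M_A + 2.167 M_C = 598.5
Solving the pair gives M_A = 184.2 kN·m and M_C = 184.2 kN·m (hogging).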